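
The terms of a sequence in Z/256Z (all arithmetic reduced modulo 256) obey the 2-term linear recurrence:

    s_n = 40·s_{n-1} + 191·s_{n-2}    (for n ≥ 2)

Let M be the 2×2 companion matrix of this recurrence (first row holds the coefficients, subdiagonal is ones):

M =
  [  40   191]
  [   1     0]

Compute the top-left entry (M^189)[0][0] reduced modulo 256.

216

(M^189)[0][0] is the top entry after applying M 189 times to the unit state (1, 0). Equivalently it is h_{190} for the auxiliary sequence (h_n) obeying the same recurrence with h_1 = 1 and h_i = 0 for 0 ≤ i < 1:
h_2 = 40·1 + 191·0 = 40
h_3 = 40·40 + 191·1 = 255
h_4 = 40·255 + 191·40 = 176
h_5 = 40·176 + 191·255 = 193
h_6 = 40·193 + 191·176 = 120
h_7 = 40·120 + 191·193 = 191
h_8 = 40·191 + 191·120 = 96
h_9 = 40·96 + 191·191 = 129
h_10 = 40·129 + 191·96 = 200
h_11 = 40·200 + 191·129 = 127
h_12 = 40·127 + 191·200 = 16
h_13 = 40·16 + 191·127 = 65
h_14 = 40·65 + 191·16 = 24
h_15 = 40·24 + 191·65 = 63
h_16 = 40·63 + 191·24 = 192
h_17 = 40·192 + 191·63 = 1
h_18 = 40·1 + 191·192 = 104
h_19 = 40·104 + 191·1 = 255
h_20 = 40·255 + 191·104 = 112
h_21 = 40·112 + 191·255 = 193
h_22 = 40·193 + 191·112 = 184
h_23 = 40·184 + 191·193 = 191
h_24 = 40·191 + 191·184 = 32
h_25 = 40·32 + 191·191 = 129
h_26 = 40·129 + 191·32 = 8
h_27 = 40·8 + 191·129 = 127
h_28 = 40·127 + 191·8 = 208
h_29 = 40·208 + 191·127 = 65
h_30 = 40·65 + 191·208 = 88
h_31 = 40·88 + 191·65 = 63
h_32 = 40·63 + 191·88 = 128
h_33 = 40·128 + 191·63 = 1
h_34 = 40·1 + 191·128 = 168
h_35 = 40·168 + 191·1 = 255
h_36 = 40·255 + 191·168 = 48
h_37 = 40·48 + 191·255 = 193
h_38 = 40·193 + 191·48 = 248
h_39 = 40·248 + 191·193 = 191
h_40 = 40·191 + 191·248 = 224
h_41 = 40·224 + 191·191 = 129
h_42 = 40·129 + 191·224 = 72
h_43 = 40·72 + 191·129 = 127
h_44 = 40·127 + 191·72 = 144
h_45 = 40·144 + 191·127 = 65
h_46 = 40·65 + 191·144 = 152
h_47 = 40·152 + 191·65 = 63
h_48 = 40·63 + 191·152 = 64
h_49 = 40·64 + 191·63 = 1
h_50 = 40·1 + 191·64 = 232
h_51 = 40·232 + 191·1 = 255
h_52 = 40·255 + 191·232 = 240
h_53 = 40·240 + 191·255 = 193
h_54 = 40·193 + 191·240 = 56
h_55 = 40·56 + 191·193 = 191
h_56 = 40·191 + 191·56 = 160
h_57 = 40·160 + 191·191 = 129
h_58 = 40·129 + 191·160 = 136
h_59 = 40·136 + 191·129 = 127
h_60 = 40·127 + 191·136 = 80
h_61 = 40·80 + 191·127 = 65
h_62 = 40·65 + 191·80 = 216
h_63 = 40·216 + 191·65 = 63
h_64 = 40·63 + 191·216 = 0
h_65 = 40·0 + 191·63 = 1
(h_64, h_65) = (0, 1) = (h_0, h_1), so the sequence has period 64.
190 ≡ 62 (mod 64), hence h_190 = h_62 = 216.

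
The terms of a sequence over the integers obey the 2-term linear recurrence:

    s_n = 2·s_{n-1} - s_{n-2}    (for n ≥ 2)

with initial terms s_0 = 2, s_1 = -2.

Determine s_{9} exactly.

-34

s_2 = 2·-2 + -1·2 = -6
s_3 = 2·-6 + -1·-2 = -10
s_4 = 2·-10 + -1·-6 = -14
s_5 = 2·-14 + -1·-10 = -18
s_6 = 2·-18 + -1·-14 = -22
s_7 = 2·-22 + -1·-18 = -26
s_8 = 2·-26 + -1·-22 = -30
s_9 = 2·-30 + -1·-26 = -34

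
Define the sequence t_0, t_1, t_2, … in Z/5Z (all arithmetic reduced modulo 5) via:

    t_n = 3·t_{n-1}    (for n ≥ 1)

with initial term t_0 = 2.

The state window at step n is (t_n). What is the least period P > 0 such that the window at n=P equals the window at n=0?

n=0: window = (2)
n=1: window = (1)
n=2: window = (3)
n=3: window = (4)
n=4: window = (2)
window at n=4 equals window at n=0 → period = 4

4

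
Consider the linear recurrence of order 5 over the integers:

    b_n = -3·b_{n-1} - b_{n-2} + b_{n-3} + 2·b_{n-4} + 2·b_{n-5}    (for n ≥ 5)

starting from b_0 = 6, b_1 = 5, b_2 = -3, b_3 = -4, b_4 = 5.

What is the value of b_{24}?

-471722347

b_5 = -3·5 + -1·-4 + 1·-3 + 2·5 + 2·6 = 8
b_6 = -3·8 + -1·5 + 1·-4 + 2·-3 + 2·5 = -29
b_7 = -3·-29 + -1·8 + 1·5 + 2·-4 + 2·-3 = 70
b_8 = -3·70 + -1·-29 + 1·8 + 2·5 + 2·-4 = -171
b_9 = -3·-171 + -1·70 + 1·-29 + 2·8 + 2·5 = 440
b_10 = -3·440 + -1·-171 + 1·70 + 2·-29 + 2·8 = -1121
b_11 = -3·-1121 + -1·440 + 1·-171 + 2·70 + 2·-29 = 2834
b_12 = -3·2834 + -1·-1121 + 1·440 + 2·-171 + 2·70 = -7143
b_13 = -3·-7143 + -1·2834 + 1·-1121 + 2·440 + 2·-171 = 18012
b_14 = -3·18012 + -1·-7143 + 1·2834 + 2·-1121 + 2·440 = -45421
b_15 = -3·-45421 + -1·18012 + 1·-7143 + 2·2834 + 2·-1121 = 114534
b_16 = -3·114534 + -1·-45421 + 1·18012 + 2·-7143 + 2·2834 = -288787
b_17 = -3·-288787 + -1·114534 + 1·-45421 + 2·18012 + 2·-7143 = 728144
b_18 = -3·728144 + -1·-288787 + 1·114534 + 2·-45421 + 2·18012 = -1835929
b_19 = -3·-1835929 + -1·728144 + 1·-288787 + 2·114534 + 2·-45421 = 4629082
b_20 = -3·4629082 + -1·-1835929 + 1·728144 + 2·-288787 + 2·114534 = -11671679
b_21 = -3·-11671679 + -1·4629082 + 1·-1835929 + 2·728144 + 2·-288787 = 29428740
b_22 = -3·29428740 + -1·-11671679 + 1·4629082 + 2·-1835929 + 2·728144 = -74201029
b_23 = -3·-74201029 + -1·29428740 + 1·-11671679 + 2·4629082 + 2·-1835929 = 187088974
b_24 = -3·187088974 + -1·-74201029 + 1·29428740 + 2·-11671679 + 2·4629082 = -471722347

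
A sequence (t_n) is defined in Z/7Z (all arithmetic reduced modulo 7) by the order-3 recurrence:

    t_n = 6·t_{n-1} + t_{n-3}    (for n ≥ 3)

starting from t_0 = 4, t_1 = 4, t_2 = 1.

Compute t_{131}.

6

t_3 = 6·1 + 0·4 + 1·4 = 3
t_4 = 6·3 + 0·1 + 1·4 = 1
t_5 = 6·1 + 0·3 + 1·1 = 0
t_6 = 6·0 + 0·1 + 1·3 = 3
t_7 = 6·3 + 0·0 + 1·1 = 5
t_8 = 6·5 + 0·3 + 1·0 = 2
t_9 = 6·2 + 0·5 + 1·3 = 1
t_10 = 6·1 + 0·2 + 1·5 = 4
t_11 = 6·4 + 0·1 + 1·2 = 5
t_12 = 6·5 + 0·4 + 1·1 = 3
t_13 = 6·3 + 0·5 + 1·4 = 1
t_14 = 6·1 + 0·3 + 1·5 = 4
t_15 = 6·4 + 0·1 + 1·3 = 6
t_16 = 6·6 + 0·4 + 1·1 = 2
t_17 = 6·2 + 0·6 + 1·4 = 2
t_18 = 6·2 + 0·2 + 1·6 = 4
t_19 = 6·4 + 0·2 + 1·2 = 5
t_20 = 6·5 + 0·4 + 1·2 = 4
t_21 = 6·4 + 0·5 + 1·4 = 0
t_22 = 6·0 + 0·4 + 1·5 = 5
t_23 = 6·5 + 0·0 + 1·4 = 6
t_24 = 6·6 + 0·5 + 1·0 = 1
t_25 = 6·1 + 0·6 + 1·5 = 4
t_26 = 6·4 + 0·1 + 1·6 = 2
t_27 = 6·2 + 0·4 + 1·1 = 6
t_28 = 6·6 + 0·2 + 1·4 = 5
t_29 = 6·5 + 0·6 + 1·2 = 4
t_30 = 6·4 + 0·5 + 1·6 = 2
t_31 = 6·2 + 0·4 + 1·5 = 3
t_32 = 6·3 + 0·2 + 1·4 = 1
t_33 = 6·1 + 0·3 + 1·2 = 1
t_34 = 6·1 + 0·1 + 1·3 = 2
t_35 = 6·2 + 0·1 + 1·1 = 6
t_36 = 6·6 + 0·2 + 1·1 = 2
t_37 = 6·2 + 0·6 + 1·2 = 0
t_38 = 6·0 + 0·2 + 1·6 = 6
t_39 = 6·6 + 0·0 + 1·2 = 3
t_40 = 6·3 + 0·6 + 1·0 = 4
t_41 = 6·4 + 0·3 + 1·6 = 2
t_42 = 6·2 + 0·4 + 1·3 = 1
t_43 = 6·1 + 0·2 + 1·4 = 3
t_44 = 6·3 + 0·1 + 1·2 = 6
t_45 = 6·6 + 0·3 + 1·1 = 2
t_46 = 6·2 + 0·6 + 1·3 = 1
t_47 = 6·1 + 0·2 + 1·6 = 5
t_48 = 6·5 + 0·1 + 1·2 = 4
t_49 = 6·4 + 0·5 + 1·1 = 4
t_50 = 6·4 + 0·4 + 1·5 = 1
(t_48, t_49, t_50) = (4, 4, 1) = (t_0, t_1, t_2), so the sequence has period 48.
131 ≡ 35 (mod 48), hence t_131 = t_35 = 6.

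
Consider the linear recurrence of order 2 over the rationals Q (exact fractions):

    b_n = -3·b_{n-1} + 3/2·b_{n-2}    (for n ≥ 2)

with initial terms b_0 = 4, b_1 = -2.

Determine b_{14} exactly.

495738225/16

b_2 = -3·-2 + 3/2·4 = 12
b_3 = -3·12 + 3/2·-2 = -39
b_4 = -3·-39 + 3/2·12 = 135
b_5 = -3·135 + 3/2·-39 = -927/2
b_6 = -3·-927/2 + 3/2·135 = 1593
b_7 = -3·1593 + 3/2·-927/2 = -21897/4
b_8 = -3·-21897/4 + 3/2·1593 = 75249/4
b_9 = -3·75249/4 + 3/2·-21897/4 = -517185/8
b_10 = -3·-517185/8 + 3/2·75249/4 = 888651/4
b_11 = -3·888651/4 + 3/2·-517185/8 = -12215367/16
b_12 = -3·-12215367/16 + 3/2·888651/4 = 41978007/16
b_13 = -3·41978007/16 + 3/2·-12215367/16 = -288514143/32
b_14 = -3·-288514143/32 + 3/2·41978007/16 = 495738225/16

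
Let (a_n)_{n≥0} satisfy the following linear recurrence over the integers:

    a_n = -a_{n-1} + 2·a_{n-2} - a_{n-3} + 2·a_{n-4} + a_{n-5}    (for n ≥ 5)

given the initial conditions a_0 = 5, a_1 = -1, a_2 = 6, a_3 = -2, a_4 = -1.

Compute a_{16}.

a_5 = -1·-1 + 2·-2 + -1·6 + 2·-1 + 1·5 = -6
a_6 = -1·-6 + 2·-1 + -1·-2 + 2·6 + 1·-1 = 17
a_7 = -1·17 + 2·-6 + -1·-1 + 2·-2 + 1·6 = -26
a_8 = -1·-26 + 2·17 + -1·-6 + 2·-1 + 1·-2 = 62
a_9 = -1·62 + 2·-26 + -1·17 + 2·-6 + 1·-1 = -144
a_10 = -1·-144 + 2·62 + -1·-26 + 2·17 + 1·-6 = 322
a_11 = -1·322 + 2·-144 + -1·62 + 2·-26 + 1·17 = -707
a_12 = -1·-707 + 2·322 + -1·-144 + 2·62 + 1·-26 = 1593
a_13 = -1·1593 + 2·-707 + -1·322 + 2·-144 + 1·62 = -3555
a_14 = -1·-3555 + 2·1593 + -1·-707 + 2·322 + 1·-144 = 7948
a_15 = -1·7948 + 2·-3555 + -1·1593 + 2·-707 + 1·322 = -17743
a_16 = -1·-17743 + 2·7948 + -1·-3555 + 2·1593 + 1·-707 = 39673

39673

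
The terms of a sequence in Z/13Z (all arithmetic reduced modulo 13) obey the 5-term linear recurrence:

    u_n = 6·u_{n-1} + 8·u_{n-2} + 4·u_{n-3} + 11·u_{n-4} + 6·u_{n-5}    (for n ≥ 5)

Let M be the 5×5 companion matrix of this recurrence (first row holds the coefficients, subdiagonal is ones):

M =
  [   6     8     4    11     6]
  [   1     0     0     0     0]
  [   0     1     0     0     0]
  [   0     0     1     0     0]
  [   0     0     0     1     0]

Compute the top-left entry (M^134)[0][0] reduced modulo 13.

(M^134)[0][0] is the top entry after applying M 134 times to the unit state (1, 0, 0, 0, 0). Equivalently it is h_{138} for the auxiliary sequence (h_n) obeying the same recurrence with h_4 = 1 and h_i = 0 for 0 ≤ i < 4:
h_5 = 6·1 + 8·0 + 4·0 + 11·0 + 6·0 = 6
h_6 = 6·6 + 8·1 + 4·0 + 11·0 + 6·0 = 5
h_7 = 6·5 + 8·6 + 4·1 + 11·0 + 6·0 = 4
h_8 = 6·4 + 8·5 + 4·6 + 11·1 + 6·0 = 8
h_9 = 6·8 + 8·4 + 4·5 + 11·6 + 6·1 = 3
h_10 = 6·3 + 8·8 + 4·4 + 11·5 + 6·6 = 7
Continuing the recurrence:
  h_11 = 3;  h_12 = 3;  h_13 = 8;  h_14 = 10;  h_15 = 3;  h_16 = 12
  h_17 = 8;  h_18 = 2;  h_19 = 9;  h_20 = 5;  h_21 = 10;  h_22 = 11
  h_23 = 4;  h_24 = 1;  h_25 = 1;  h_26 = 3;  h_27 = 10;  h_28 = 6
  h_29 = 2;  h_30 = 9;  h_31 = 1;  h_32 = 4;  h_33 = 9;  h_34 = 6
  h_35 = 7;  h_36 = 7;  h_37 = 11;  h_38 = 10;  h_39 = 3;  h_40 = 1
  h_41 = 12;  h_42 = 8;  h_43 = 7;  h_44 = 1;  h_45 = 11;  h_46 = 2
  h_47 = 8;  h_48 = 5;  h_49 = 8;  h_50 = 0;  h_51 = 2;  h_52 = 4
  h_53 = 2;  h_54 = 9;  h_55 = 4;  h_56 = 4;  h_57 = 8;  h_58 = 12
  h_59 = 3;  h_60 = 6;  h_61 = 12;  h_62 = 0;  h_63 = 4;  h_64 = 0
  h_65 = 5;  h_66 = 1;  h_67 = 12;  h_68 = 7;  h_69 = 2;  h_70 = 1
  h_71 = 6;  h_72 = 6;  h_73 = 9;  h_74 = 6;  h_75 = 9;  h_76 = 6
  h_77 = 7;  h_78 = 12;  h_79 = 1;  h_80 = 3;  h_81 = 5;  h_82 = 11
  h_83 = 6;  h_84 = 1;  h_85 = 2;  h_86 = 0;  h_87 = 9;  h_88 = 5
  h_89 = 0;  h_90 = 10;  h_91 = 10;  h_92 = 2;  h_93 = 6;  h_94 = 7
  h_95 = 8;  h_96 = 2;  h_97 = 0;  h_98 = 5;  h_99 = 12;  h_100 = 0
  h_101 = 11;  h_102 = 0;  h_103 = 3;  h_104 = 4;  h_105 = 0;  h_106 = 6
  h_107 = 7;  h_108 = 9;  h_109 = 2;  h_110 = 9;  h_111 = 11;  h_112 = 1
  h_113 = 11;  h_114 = 8;  h_115 = 3;  h_116 = 8;  h_117 = 10;  h_118 = 4
  h_119 = 9;  h_120 = 11;  h_121 = 0;  h_122 = 7;  h_123 = 1;  h_124 = 3
  h_125 = 3;  h_126 = 6;  h_127 = 8;  h_128 = 4;  h_129 = 7;  h_130 = 8
  h_131 = 10;  h_132 = 10;  h_133 = 0;  h_134 = 3;  h_135 = 8;  h_136 = 8
h_137 = 6·8 + 8·8 + 4·3 + 11·0 + 6·10 = 2
h_138 = 6·2 + 8·8 + 4·8 + 11·3 + 6·0 = 11

11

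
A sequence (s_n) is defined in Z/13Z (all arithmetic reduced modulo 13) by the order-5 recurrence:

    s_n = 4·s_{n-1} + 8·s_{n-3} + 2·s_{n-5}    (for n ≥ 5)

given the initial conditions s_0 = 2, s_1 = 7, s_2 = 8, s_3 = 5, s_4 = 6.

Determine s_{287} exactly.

s_5 = 4·6 + 0·5 + 8·8 + 0·7 + 2·2 = 1
s_6 = 4·1 + 0·6 + 8·5 + 0·8 + 2·7 = 6
s_7 = 4·6 + 0·1 + 8·6 + 0·5 + 2·8 = 10
s_8 = 4·10 + 0·6 + 8·1 + 0·6 + 2·5 = 6
s_9 = 4·6 + 0·10 + 8·6 + 0·1 + 2·6 = 6
s_10 = 4·6 + 0·6 + 8·10 + 0·6 + 2·1 = 2
s_11 = 4·2 + 0·6 + 8·6 + 0·10 + 2·6 = 3
s_12 = 4·3 + 0·2 + 8·6 + 0·6 + 2·10 = 2
s_13 = 4·2 + 0·3 + 8·2 + 0·6 + 2·6 = 10
s_14 = 4·10 + 0·2 + 8·3 + 0·2 + 2·6 = 11
s_15 = 4·11 + 0·10 + 8·2 + 0·3 + 2·2 = 12
s_16 = 4·12 + 0·11 + 8·10 + 0·2 + 2·3 = 4
s_17 = 4·4 + 0·12 + 8·11 + 0·10 + 2·2 = 4
s_18 = 4·4 + 0·4 + 8·12 + 0·11 + 2·10 = 2
s_19 = 4·2 + 0·4 + 8·4 + 0·12 + 2·11 = 10
s_20 = 4·10 + 0·2 + 8·4 + 0·4 + 2·12 = 5
s_21 = 4·5 + 0·10 + 8·2 + 0·4 + 2·4 = 5
s_22 = 4·5 + 0·5 + 8·10 + 0·2 + 2·4 = 4
s_23 = 4·4 + 0·5 + 8·5 + 0·10 + 2·2 = 8
s_24 = 4·8 + 0·4 + 8·5 + 0·5 + 2·10 = 1
s_25 = 4·1 + 0·8 + 8·4 + 0·5 + 2·5 = 7
s_26 = 4·7 + 0·1 + 8·8 + 0·4 + 2·5 = 11
s_27 = 4·11 + 0·7 + 8·1 + 0·8 + 2·4 = 8
s_28 = 4·8 + 0·11 + 8·7 + 0·1 + 2·8 = 0
s_29 = 4·0 + 0·8 + 8·11 + 0·7 + 2·1 = 12
s_30 = 4·12 + 0·0 + 8·8 + 0·11 + 2·7 = 9
s_31 = 4·9 + 0·12 + 8·0 + 0·8 + 2·11 = 6
s_32 = 4·6 + 0·9 + 8·12 + 0·0 + 2·8 = 6
s_33 = 4·6 + 0·6 + 8·9 + 0·12 + 2·0 = 5
s_34 = 4·5 + 0·6 + 8·6 + 0·9 + 2·12 = 1
s_35 = 4·1 + 0·5 + 8·6 + 0·6 + 2·9 = 5
s_36 = 4·5 + 0·1 + 8·5 + 0·6 + 2·6 = 7
s_37 = 4·7 + 0·5 + 8·1 + 0·5 + 2·6 = 9
s_38 = 4·9 + 0·7 + 8·5 + 0·1 + 2·5 = 8
s_39 = 4·8 + 0·9 + 8·7 + 0·5 + 2·1 = 12
s_40 = 4·12 + 0·8 + 8·9 + 0·7 + 2·5 = 0
s_41 = 4·0 + 0·12 + 8·8 + 0·9 + 2·7 = 0
s_42 = 4·0 + 0·0 + 8·12 + 0·8 + 2·9 = 10
s_43 = 4·10 + 0·0 + 8·0 + 0·12 + 2·8 = 4
s_44 = 4·4 + 0·10 + 8·0 + 0·0 + 2·12 = 1
s_45 = 4·1 + 0·4 + 8·10 + 0·0 + 2·0 = 6
s_46 = 4·6 + 0·1 + 8·4 + 0·10 + 2·0 = 4
s_47 = 4·4 + 0·6 + 8·1 + 0·4 + 2·10 = 5
s_48 = 4·5 + 0·4 + 8·6 + 0·1 + 2·4 = 11
s_49 = 4·11 + 0·5 + 8·4 + 0·6 + 2·1 = 0
s_50 = 4·0 + 0·11 + 8·5 + 0·4 + 2·6 = 0
s_51 = 4·0 + 0·0 + 8·11 + 0·5 + 2·4 = 5
s_52 = 4·5 + 0·0 + 8·0 + 0·11 + 2·5 = 4
s_53 = 4·4 + 0·5 + 8·0 + 0·0 + 2·11 = 12
s_54 = 4·12 + 0·4 + 8·5 + 0·0 + 2·0 = 10
s_55 = 4·10 + 0·12 + 8·4 + 0·5 + 2·0 = 7
s_56 = 4·7 + 0·10 + 8·12 + 0·4 + 2·5 = 4
s_57 = 4·4 + 0·7 + 8·10 + 0·12 + 2·4 = 0
s_58 = 4·0 + 0·4 + 8·7 + 0·10 + 2·12 = 2
s_59 = 4·2 + 0·0 + 8·4 + 0·7 + 2·10 = 8
s_60 = 4·8 + 0·2 + 8·0 + 0·4 + 2·7 = 7
s_61 = 4·7 + 0·8 + 8·2 + 0·0 + 2·4 = 0
s_62 = 4·0 + 0·7 + 8·8 + 0·2 + 2·0 = 12
s_63 = 4·12 + 0·0 + 8·7 + 0·8 + 2·2 = 4
s_64 = 4·4 + 0·12 + 8·0 + 0·7 + 2·8 = 6
s_65 = 4·6 + 0·4 + 8·12 + 0·0 + 2·7 = 4
s_66 = 4·4 + 0·6 + 8·4 + 0·12 + 2·0 = 9
s_67 = 4·9 + 0·4 + 8·6 + 0·4 + 2·12 = 4
s_68 = 4·4 + 0·9 + 8·4 + 0·6 + 2·4 = 4
s_69 = 4·4 + 0·4 + 8·9 + 0·4 + 2·6 = 9
s_70 = 4·9 + 0·4 + 8·4 + 0·9 + 2·4 = 11
s_71 = 4·11 + 0·9 + 8·4 + 0·4 + 2·9 = 3
s_72 = 4·3 + 0·11 + 8·9 + 0·4 + 2·4 = 1
s_73 = 4·1 + 0·3 + 8·11 + 0·9 + 2·4 = 9
s_74 = 4·9 + 0·1 + 8·3 + 0·11 + 2·9 = 0
s_75 = 4·0 + 0·9 + 8·1 + 0·3 + 2·11 = 4
s_76 = 4·4 + 0·0 + 8·9 + 0·1 + 2·3 = 3
s_77 = 4·3 + 0·4 + 8·0 + 0·9 + 2·1 = 1
s_78 = 4·1 + 0·3 + 8·4 + 0·0 + 2·9 = 2
s_79 = 4·2 + 0·1 + 8·3 + 0·4 + 2·0 = 6
s_80 = 4·6 + 0·2 + 8·1 + 0·3 + 2·4 = 1
s_81 = 4·1 + 0·6 + 8·2 + 0·1 + 2·3 = 0
s_82 = 4·0 + 0·1 + 8·6 + 0·2 + 2·1 = 11
s_83 = 4·11 + 0·0 + 8·1 + 0·6 + 2·2 = 4
s_84 = 4·4 + 0·11 + 8·0 + 0·1 + 2·6 = 2
s_85 = 4·2 + 0·4 + 8·11 + 0·0 + 2·1 = 7
s_86 = 4·7 + 0·2 + 8·4 + 0·11 + 2·0 = 8
s_87 = 4·8 + 0·7 + 8·2 + 0·4 + 2·11 = 5
s_88 = 4·5 + 0·8 + 8·7 + 0·2 + 2·4 = 6
(s_84, s_85, s_86, s_87, s_88) = (2, 7, 8, 5, 6) = (s_0, s_1, s_2, s_3, s_4), so the sequence has period 84.
287 ≡ 35 (mod 84), hence s_287 = s_35 = 5.

5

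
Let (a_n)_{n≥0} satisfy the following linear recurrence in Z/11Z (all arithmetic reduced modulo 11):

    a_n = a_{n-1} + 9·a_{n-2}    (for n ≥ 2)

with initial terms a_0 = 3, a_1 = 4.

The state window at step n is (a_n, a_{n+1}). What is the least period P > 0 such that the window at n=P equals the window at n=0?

5

n=0: window = (3, 4)
n=1: window = (4, 9)
n=2: window = (9, 1)
n=3: window = (1, 5)
n=4: window = (5, 3)
n=5: window = (3, 4)
window at n=5 equals window at n=0 → period = 5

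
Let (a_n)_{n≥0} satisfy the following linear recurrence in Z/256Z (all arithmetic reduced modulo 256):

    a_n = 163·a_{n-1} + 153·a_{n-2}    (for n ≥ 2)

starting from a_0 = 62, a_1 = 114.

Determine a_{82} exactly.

214

a_2 = 163·114 + 153·62 = 164
a_3 = 163·164 + 153·114 = 142
a_4 = 163·142 + 153·164 = 110
a_5 = 163·110 + 153·142 = 232
a_6 = 163·232 + 153·110 = 118
a_7 = 163·118 + 153·232 = 202
a_8 = 163·202 + 153·118 = 36
a_9 = 163·36 + 153·202 = 166
a_10 = 163·166 + 153·36 = 54
a_11 = 163·54 + 153·166 = 152
a_12 = 163·152 + 153·54 = 14
a_13 = 163·14 + 153·152 = 194
a_14 = 163·194 + 153·14 = 228
a_15 = 163·228 + 153·194 = 30
a_16 = 163·30 + 153·228 = 94
a_17 = 163·94 + 153·30 = 200
a_18 = 163·200 + 153·94 = 134
a_19 = 163·134 + 153·200 = 218
a_20 = 163·218 + 153·134 = 228
a_21 = 163·228 + 153·218 = 118
a_22 = 163·118 + 153·228 = 102
a_23 = 163·102 + 153·118 = 120
a_24 = 163·120 + 153·102 = 94
a_25 = 163·94 + 153·120 = 146
a_26 = 163·146 + 153·94 = 36
a_27 = 163·36 + 153·146 = 46
a_28 = 163·46 + 153·36 = 206
a_29 = 163·206 + 153·46 = 168
a_30 = 163·168 + 153·206 = 22
a_31 = 163·22 + 153·168 = 106
a_32 = 163·106 + 153·22 = 164
a_33 = 163·164 + 153·106 = 198
a_34 = 163·198 + 153·164 = 22
a_35 = 163·22 + 153·198 = 88
a_36 = 163·88 + 153·22 = 46
a_37 = 163·46 + 153·88 = 226
a_38 = 163·226 + 153·46 = 100
a_39 = 163·100 + 153·226 = 190
a_40 = 163·190 + 153·100 = 190
a_41 = 163·190 + 153·190 = 136
a_42 = 163·136 + 153·190 = 38
a_43 = 163·38 + 153·136 = 122
a_44 = 163·122 + 153·38 = 100
a_45 = 163·100 + 153·122 = 150
a_46 = 163·150 + 153·100 = 70
a_47 = 163·70 + 153·150 = 56
a_48 = 163·56 + 153·70 = 126
a_49 = 163·126 + 153·56 = 178
a_50 = 163·178 + 153·126 = 164
a_51 = 163·164 + 153·178 = 206
a_52 = 163·206 + 153·164 = 46
a_53 = 163·46 + 153·206 = 104
a_54 = 163·104 + 153·46 = 182
a_55 = 163·182 + 153·104 = 10
a_56 = 163·10 + 153·182 = 36
a_57 = 163·36 + 153·10 = 230
a_58 = 163·230 + 153·36 = 246
a_59 = 163·246 + 153·230 = 24
a_60 = 163·24 + 153·246 = 78
a_61 = 163·78 + 153·24 = 2
a_62 = 163·2 + 153·78 = 228
a_63 = 163·228 + 153·2 = 94
a_64 = 163·94 + 153·228 = 30
a_65 = 163·30 + 153·94 = 72
a_66 = 163·72 + 153·30 = 198
a_67 = 163·198 + 153·72 = 26
a_68 = 163·26 + 153·198 = 228
a_69 = 163·228 + 153·26 = 182
a_70 = 163·182 + 153·228 = 38
a_71 = 163·38 + 153·182 = 248
a_72 = 163·248 + 153·38 = 158
a_73 = 163·158 + 153·248 = 210
a_74 = 163·210 + 153·158 = 36
a_75 = 163·36 + 153·210 = 110
a_76 = 163·110 + 153·36 = 142
a_77 = 163·142 + 153·110 = 40
a_78 = 163·40 + 153·142 = 86
a_79 = 163·86 + 153·40 = 170
a_80 = 163·170 + 153·86 = 164
a_81 = 163·164 + 153·170 = 6
a_82 = 163·6 + 153·164 = 214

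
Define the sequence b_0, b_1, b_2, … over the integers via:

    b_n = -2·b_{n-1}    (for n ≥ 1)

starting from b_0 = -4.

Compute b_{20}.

-4194304

b_1 = -2·-4 = 8
b_2 = -2·8 = -16
b_3 = -2·-16 = 32
b_4 = -2·32 = -64
b_5 = -2·-64 = 128
b_6 = -2·128 = -256
b_7 = -2·-256 = 512
b_8 = -2·512 = -1024
b_9 = -2·-1024 = 2048
b_10 = -2·2048 = -4096
b_11 = -2·-4096 = 8192
b_12 = -2·8192 = -16384
b_13 = -2·-16384 = 32768
b_14 = -2·32768 = -65536
b_15 = -2·-65536 = 131072
b_16 = -2·131072 = -262144
b_17 = -2·-262144 = 524288
b_18 = -2·524288 = -1048576
b_19 = -2·-1048576 = 2097152
b_20 = -2·2097152 = -4194304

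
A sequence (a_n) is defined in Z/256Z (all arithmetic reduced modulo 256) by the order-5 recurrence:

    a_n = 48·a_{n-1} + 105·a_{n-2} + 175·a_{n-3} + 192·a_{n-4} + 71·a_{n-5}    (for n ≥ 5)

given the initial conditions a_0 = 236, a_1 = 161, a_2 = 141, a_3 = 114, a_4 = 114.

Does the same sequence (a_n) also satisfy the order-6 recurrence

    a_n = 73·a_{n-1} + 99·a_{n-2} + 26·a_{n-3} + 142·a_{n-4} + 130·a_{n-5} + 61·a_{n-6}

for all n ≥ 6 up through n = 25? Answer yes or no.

no

Terms a_0..a_25: 236, 161, 141, 114, 114, 185, 199, 186, 20, 113, 25, 102, 54, 89, 167, 42, 0, 29, 21, 166, 54, 81, 155, 134, 156, 229
n=6: candidate gives 159, actual a_6 = 199 ✗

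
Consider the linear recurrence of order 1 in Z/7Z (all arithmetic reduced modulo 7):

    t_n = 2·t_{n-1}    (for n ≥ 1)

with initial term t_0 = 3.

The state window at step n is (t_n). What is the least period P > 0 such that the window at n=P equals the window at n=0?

3

n=0: window = (3)
n=1: window = (6)
n=2: window = (5)
n=3: window = (3)
window at n=3 equals window at n=0 → period = 3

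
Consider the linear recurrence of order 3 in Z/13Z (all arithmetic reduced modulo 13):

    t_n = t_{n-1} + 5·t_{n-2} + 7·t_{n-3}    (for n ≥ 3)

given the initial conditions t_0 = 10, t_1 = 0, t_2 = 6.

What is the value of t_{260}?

t_3 = 1·6 + 5·0 + 7·10 = 11
t_4 = 1·11 + 5·6 + 7·0 = 2
t_5 = 1·2 + 5·11 + 7·6 = 8
t_6 = 1·8 + 5·2 + 7·11 = 4
t_7 = 1·4 + 5·8 + 7·2 = 6
t_8 = 1·6 + 5·4 + 7·8 = 4
Continuing the recurrence:
  t_9 = 10;  t_10 = 7;  t_11 = 7;  t_12 = 8;  t_13 = 1;  t_14 = 12
  t_15 = 8;  t_16 = 10;  t_17 = 4;  t_18 = 6;  t_19 = 5;  t_20 = 11
  t_21 = 0;  t_22 = 12;  t_23 = 11;  t_24 = 6;  t_25 = 2;  t_26 = 5
  t_27 = 5;  t_28 = 5;  t_29 = 0;  t_30 = 8;  t_31 = 4;  t_32 = 5
  t_33 = 3;  t_34 = 4;  t_35 = 2;  t_36 = 4;  t_37 = 3;  t_38 = 11
  t_39 = 2;  t_40 = 0;  t_41 = 9;  t_42 = 10;  t_43 = 3;  t_44 = 12
  t_45 = 6;  t_46 = 9;  t_47 = 6;  t_48 = 2;  t_49 = 4;  t_50 = 4
  t_51 = 12;  t_52 = 8;  t_53 = 5;  t_54 = 12;  t_55 = 2;  t_56 = 6
  t_57 = 9;  t_58 = 1;  t_59 = 10;  t_60 = 0;  t_61 = 5;  t_62 = 10
  t_63 = 9;  t_64 = 3;  t_65 = 1;  t_66 = 1;  t_67 = 1;  t_68 = 0
  t_69 = 12;  t_70 = 6;  t_71 = 1;  t_72 = 11;  t_73 = 6;  t_74 = 3
  t_75 = 6;  t_76 = 11;  t_77 = 10;  t_78 = 3;  t_79 = 0;  t_80 = 7
  t_81 = 2;  t_82 = 11;  t_83 = 5;  t_84 = 9;  t_85 = 7;  t_86 = 9
  t_87 = 3;  t_88 = 6;  t_89 = 6;  t_90 = 5;  t_91 = 12;  t_92 = 1
  t_93 = 5;  t_94 = 3;  t_95 = 9;  t_96 = 7;  t_97 = 8;  t_98 = 2
  t_99 = 0;  t_100 = 1;  t_101 = 2;  t_102 = 7;  t_103 = 11;  t_104 = 8
  t_105 = 8;  t_106 = 8;  t_107 = 0;  t_108 = 5;  t_109 = 9;  t_110 = 8
  t_111 = 10;  t_112 = 9;  t_113 = 11;  t_114 = 9;  t_115 = 10;  t_116 = 2
  t_117 = 11;  t_118 = 0;  t_119 = 4;  t_120 = 3;  t_121 = 10;  t_122 = 1
  t_123 = 7;  t_124 = 4;  t_125 = 7;  t_126 = 11;  t_127 = 9;  t_128 = 9
  t_129 = 1;  t_130 = 5;  t_131 = 8;  t_132 = 1;  t_133 = 11;  t_134 = 7
  t_135 = 4;  t_136 = 12;  t_137 = 3;  t_138 = 0;  t_139 = 8;  t_140 = 3
  t_141 = 4;  t_142 = 10;  t_143 = 12;  t_144 = 12;  t_145 = 12;  t_146 = 0
  t_147 = 1;  t_148 = 7;  t_149 = 12;  t_150 = 2;  t_151 = 7;  t_152 = 10
  t_153 = 7;  t_154 = 2;  t_155 = 3;  t_156 = 10;  t_157 = 0;  t_158 = 6
  t_159 = 11;  t_160 = 2;  t_161 = 8;  t_162 = 4;  t_163 = 6;  t_164 = 4
  t_165 = 10;  t_166 = 7;  t_167 = 7;  t_168 = 8;  t_169 = 1;  t_170 = 12
  t_171 = 8;  t_172 = 10;  t_173 = 4;  t_174 = 6;  t_175 = 5;  t_176 = 11
  t_177 = 0;  t_178 = 12;  t_179 = 11;  t_180 = 6;  t_181 = 2;  t_182 = 5
  t_183 = 5;  t_184 = 5;  t_185 = 0;  t_186 = 8;  t_187 = 4;  t_188 = 5
  t_189 = 3;  t_190 = 4;  t_191 = 2;  t_192 = 4;  t_193 = 3;  t_194 = 11
  t_195 = 2;  t_196 = 0;  t_197 = 9;  t_198 = 10;  t_199 = 3;  t_200 = 12
  t_201 = 6;  t_202 = 9;  t_203 = 6;  t_204 = 2;  t_205 = 4;  t_206 = 4
  t_207 = 12;  t_208 = 8;  t_209 = 5;  t_210 = 12;  t_211 = 2;  t_212 = 6
  t_213 = 9;  t_214 = 1;  t_215 = 10;  t_216 = 0;  t_217 = 5;  t_218 = 10
  t_219 = 9;  t_220 = 3;  t_221 = 1;  t_222 = 1;  t_223 = 1;  t_224 = 0
  t_225 = 12;  t_226 = 6;  t_227 = 1;  t_228 = 11;  t_229 = 6;  t_230 = 3
  t_231 = 6;  t_232 = 11;  t_233 = 10;  t_234 = 3;  t_235 = 0;  t_236 = 7
  t_237 = 2;  t_238 = 11;  t_239 = 5;  t_240 = 9;  t_241 = 7;  t_242 = 9
  t_243 = 3;  t_244 = 6;  t_245 = 6;  t_246 = 5;  t_247 = 12;  t_248 = 1
  t_249 = 5;  t_250 = 3;  t_251 = 9;  t_252 = 7;  t_253 = 8;  t_254 = 2
  t_255 = 0;  t_256 = 1;  t_257 = 2;  t_258 = 7
t_259 = 1·7 + 5·2 + 7·1 = 11
t_260 = 1·11 + 5·7 + 7·2 = 8

8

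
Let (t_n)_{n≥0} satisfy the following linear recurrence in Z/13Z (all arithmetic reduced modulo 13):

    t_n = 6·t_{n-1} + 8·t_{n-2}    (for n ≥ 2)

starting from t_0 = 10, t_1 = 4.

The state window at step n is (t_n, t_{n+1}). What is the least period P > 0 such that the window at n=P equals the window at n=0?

n=0: window = (10, 4)
n=1: window = (4, 0)
n=2: window = (0, 6)
n=3: window = (6, 10)
n=4: window = (10, 4)
window at n=4 equals window at n=0 → period = 4

4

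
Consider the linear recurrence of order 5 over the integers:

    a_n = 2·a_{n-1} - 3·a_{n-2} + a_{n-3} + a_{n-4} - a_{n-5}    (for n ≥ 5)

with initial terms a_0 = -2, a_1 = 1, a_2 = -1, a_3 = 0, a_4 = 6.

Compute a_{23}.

-2143

a_5 = 2·6 + -3·0 + 1·-1 + 1·1 + -1·-2 = 14
a_6 = 2·14 + -3·6 + 1·0 + 1·-1 + -1·1 = 8
a_7 = 2·8 + -3·14 + 1·6 + 1·0 + -1·-1 = -19
a_8 = 2·-19 + -3·8 + 1·14 + 1·6 + -1·0 = -42
a_9 = 2·-42 + -3·-19 + 1·8 + 1·14 + -1·6 = -11
a_10 = 2·-11 + -3·-42 + 1·-19 + 1·8 + -1·14 = 79
a_11 = 2·79 + -3·-11 + 1·-42 + 1·-19 + -1·8 = 122
a_12 = 2·122 + -3·79 + 1·-11 + 1·-42 + -1·-19 = -27
a_13 = 2·-27 + -3·122 + 1·79 + 1·-11 + -1·-42 = -310
a_14 = 2·-310 + -3·-27 + 1·122 + 1·79 + -1·-11 = -327
a_15 = 2·-327 + -3·-310 + 1·-27 + 1·122 + -1·79 = 292
a_16 = 2·292 + -3·-327 + 1·-310 + 1·-27 + -1·122 = 1106
a_17 = 2·1106 + -3·292 + 1·-327 + 1·-310 + -1·-27 = 726
a_18 = 2·726 + -3·1106 + 1·292 + 1·-327 + -1·-310 = -1591
a_19 = 2·-1591 + -3·726 + 1·1106 + 1·292 + -1·-327 = -3635
a_20 = 2·-3635 + -3·-1591 + 1·726 + 1·1106 + -1·292 = -957
a_21 = 2·-957 + -3·-3635 + 1·-1591 + 1·726 + -1·1106 = 7020
a_22 = 2·7020 + -3·-957 + 1·-3635 + 1·-1591 + -1·726 = 10959
a_23 = 2·10959 + -3·7020 + 1·-957 + 1·-3635 + -1·-1591 = -2143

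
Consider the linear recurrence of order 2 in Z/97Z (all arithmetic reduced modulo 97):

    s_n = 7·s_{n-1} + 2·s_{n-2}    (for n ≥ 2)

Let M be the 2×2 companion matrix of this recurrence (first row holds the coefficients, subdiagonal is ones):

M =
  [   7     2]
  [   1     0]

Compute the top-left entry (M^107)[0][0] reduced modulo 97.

44

(M^107)[0][0] is the top entry after applying M 107 times to the unit state (1, 0). Equivalently it is h_{108} for the auxiliary sequence (h_n) obeying the same recurrence with h_1 = 1 and h_i = 0 for 0 ≤ i < 1:
h_2 = 7·1 + 2·0 = 7
h_3 = 7·7 + 2·1 = 51
h_4 = 7·51 + 2·7 = 80
h_5 = 7·80 + 2·51 = 80
h_6 = 7·80 + 2·80 = 41
h_7 = 7·41 + 2·80 = 59
h_8 = 7·59 + 2·41 = 10
h_9 = 7·10 + 2·59 = 91
h_10 = 7·91 + 2·10 = 75
h_11 = 7·75 + 2·91 = 28
h_12 = 7·28 + 2·75 = 55
h_13 = 7·55 + 2·28 = 53
h_14 = 7·53 + 2·55 = 93
h_15 = 7·93 + 2·53 = 78
h_16 = 7·78 + 2·93 = 53
h_17 = 7·53 + 2·78 = 42
h_18 = 7·42 + 2·53 = 12
h_19 = 7·12 + 2·42 = 71
h_20 = 7·71 + 2·12 = 36
h_21 = 7·36 + 2·71 = 6
h_22 = 7·6 + 2·36 = 17
h_23 = 7·17 + 2·6 = 34
h_24 = 7·34 + 2·17 = 78
h_25 = 7·78 + 2·34 = 32
h_26 = 7·32 + 2·78 = 89
h_27 = 7·89 + 2·32 = 8
h_28 = 7·8 + 2·89 = 40
h_29 = 7·40 + 2·8 = 5
h_30 = 7·5 + 2·40 = 18
h_31 = 7·18 + 2·5 = 39
h_32 = 7·39 + 2·18 = 18
h_33 = 7·18 + 2·39 = 10
h_34 = 7·10 + 2·18 = 9
h_35 = 7·9 + 2·10 = 83
h_36 = 7·83 + 2·9 = 17
h_37 = 7·17 + 2·83 = 91
h_38 = 7·91 + 2·17 = 89
h_39 = 7·89 + 2·91 = 29
h_40 = 7·29 + 2·89 = 90
h_41 = 7·90 + 2·29 = 9
h_42 = 7·9 + 2·90 = 49
h_43 = 7·49 + 2·9 = 70
h_44 = 7·70 + 2·49 = 6
h_45 = 7·6 + 2·70 = 85
h_46 = 7·85 + 2·6 = 25
h_47 = 7·25 + 2·85 = 54
h_48 = 7·54 + 2·25 = 40
h_49 = 7·40 + 2·54 = 0
h_50 = 7·0 + 2·40 = 80
h_51 = 7·80 + 2·0 = 75
h_52 = 7·75 + 2·80 = 6
h_53 = 7·6 + 2·75 = 95
h_54 = 7·95 + 2·6 = 95
h_55 = 7·95 + 2·95 = 79
h_56 = 7·79 + 2·95 = 64
h_57 = 7·64 + 2·79 = 24
h_58 = 7·24 + 2·64 = 5
h_59 = 7·5 + 2·24 = 83
h_60 = 7·83 + 2·5 = 9
h_61 = 7·9 + 2·83 = 35
h_62 = 7·35 + 2·9 = 69
h_63 = 7·69 + 2·35 = 68
h_64 = 7·68 + 2·69 = 32
h_65 = 7·32 + 2·68 = 69
h_66 = 7·69 + 2·32 = 62
h_67 = 7·62 + 2·69 = 87
h_68 = 7·87 + 2·62 = 54
h_69 = 7·54 + 2·87 = 67
h_70 = 7·67 + 2·54 = 92
h_71 = 7·92 + 2·67 = 2
h_72 = 7·2 + 2·92 = 4
h_73 = 7·4 + 2·2 = 32
h_74 = 7·32 + 2·4 = 38
h_75 = 7·38 + 2·32 = 39
h_76 = 7·39 + 2·38 = 58
h_77 = 7·58 + 2·39 = 96
h_78 = 7·96 + 2·58 = 12
h_79 = 7·12 + 2·96 = 82
h_80 = 7·82 + 2·12 = 16
h_81 = 7·16 + 2·82 = 82
h_82 = 7·82 + 2·16 = 24
h_83 = 7·24 + 2·82 = 41
h_84 = 7·41 + 2·24 = 44
h_85 = 7·44 + 2·41 = 2
h_86 = 7·2 + 2·44 = 5
h_87 = 7·5 + 2·2 = 39
h_88 = 7·39 + 2·5 = 89
h_89 = 7·89 + 2·39 = 22
h_90 = 7·22 + 2·89 = 41
h_91 = 7·41 + 2·22 = 40
h_92 = 7·40 + 2·41 = 71
h_93 = 7·71 + 2·40 = 92
h_94 = 7·92 + 2·71 = 10
h_95 = 7·10 + 2·92 = 60
h_96 = 7·60 + 2·10 = 52
h_97 = 7·52 + 2·60 = 96
h_98 = 7·96 + 2·52 = 0
h_99 = 7·0 + 2·96 = 95
h_100 = 7·95 + 2·0 = 83
h_101 = 7·83 + 2·95 = 92
h_102 = 7·92 + 2·83 = 34
h_103 = 7·34 + 2·92 = 34
h_104 = 7·34 + 2·34 = 15
h_105 = 7·15 + 2·34 = 76
h_106 = 7·76 + 2·15 = 77
h_107 = 7·77 + 2·76 = 12
h_108 = 7·12 + 2·77 = 44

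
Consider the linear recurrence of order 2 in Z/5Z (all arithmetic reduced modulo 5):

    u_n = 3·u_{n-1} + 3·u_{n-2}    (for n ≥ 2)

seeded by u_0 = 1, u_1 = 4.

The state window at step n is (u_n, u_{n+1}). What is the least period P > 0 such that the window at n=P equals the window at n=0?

n=0: window = (1, 4)
n=1: window = (4, 0)
n=2: window = (0, 2)
n=3: window = (2, 1)
n=4: window = (1, 4)
window at n=4 equals window at n=0 → period = 4

4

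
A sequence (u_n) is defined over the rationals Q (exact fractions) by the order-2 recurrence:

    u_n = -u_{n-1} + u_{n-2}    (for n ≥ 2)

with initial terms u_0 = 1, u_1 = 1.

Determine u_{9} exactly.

13

u_2 = -1·1 + 1·1 = 0
u_3 = -1·0 + 1·1 = 1
u_4 = -1·1 + 1·0 = -1
u_5 = -1·-1 + 1·1 = 2
u_6 = -1·2 + 1·-1 = -3
u_7 = -1·-3 + 1·2 = 5
u_8 = -1·5 + 1·-3 = -8
u_9 = -1·-8 + 1·5 = 13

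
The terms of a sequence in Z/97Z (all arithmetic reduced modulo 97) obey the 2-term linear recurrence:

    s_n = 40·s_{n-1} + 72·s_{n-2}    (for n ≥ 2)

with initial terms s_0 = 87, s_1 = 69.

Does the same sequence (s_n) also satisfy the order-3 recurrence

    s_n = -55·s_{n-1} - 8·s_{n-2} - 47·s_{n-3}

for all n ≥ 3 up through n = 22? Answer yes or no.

yes

Terms s_0..s_22: 87, 69, 3, 44, 36, 49, 90, 47, 18, 30, 71, 53, 54, 59, 40, 28, 23, 26, 77, 5, 21, 36, 42
n=3: candidate gives 44, actual s_3 = 44 ✓
n=4: candidate gives 36, actual s_4 = 36 ✓
n=5: candidate gives 49, actual s_5 = 49 ✓
n=6: candidate gives 90, actual s_6 = 90 ✓
n=7: candidate gives 47, actual s_7 = 47 ✓
n=8: candidate gives 18, actual s_8 = 18 ✓
n=9: candidate gives 30, actual s_9 = 30 ✓
n=10: candidate gives 71, actual s_10 = 71 ✓
n=11: candidate gives 53, actual s_11 = 53 ✓
n=12: candidate gives 54, actual s_12 = 54 ✓
n=13: candidate gives 59, actual s_13 = 59 ✓
n=14: candidate gives 40, actual s_14 = 40 ✓
n=15: candidate gives 28, actual s_15 = 28 ✓
n=16: candidate gives 23, actual s_16 = 23 ✓
n=17: candidate gives 26, actual s_17 = 26 ✓
n=18: candidate gives 77, actual s_18 = 77 ✓
n=19: candidate gives 5, actual s_19 = 5 ✓
n=20: candidate gives 21, actual s_20 = 21 ✓
n=21: candidate gives 36, actual s_21 = 36 ✓
n=22: candidate gives 42, actual s_22 = 42 ✓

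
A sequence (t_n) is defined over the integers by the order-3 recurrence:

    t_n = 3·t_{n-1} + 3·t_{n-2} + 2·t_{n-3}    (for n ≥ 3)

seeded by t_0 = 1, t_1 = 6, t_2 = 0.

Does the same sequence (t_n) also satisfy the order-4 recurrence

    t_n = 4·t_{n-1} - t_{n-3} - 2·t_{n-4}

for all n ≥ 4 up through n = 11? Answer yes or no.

yes

Terms t_0..t_11: 1, 6, 0, 20, 72, 276, 1084, 4224, 16476, 64268, 250680, 977796
n=4: candidate gives 72, actual t_4 = 72 ✓
n=5: candidate gives 276, actual t_5 = 276 ✓
n=6: candidate gives 1084, actual t_6 = 1084 ✓
n=7: candidate gives 4224, actual t_7 = 4224 ✓
n=8: candidate gives 16476, actual t_8 = 16476 ✓
n=9: candidate gives 64268, actual t_9 = 64268 ✓
n=10: candidate gives 250680, actual t_10 = 250680 ✓
n=11: candidate gives 977796, actual t_11 = 977796 ✓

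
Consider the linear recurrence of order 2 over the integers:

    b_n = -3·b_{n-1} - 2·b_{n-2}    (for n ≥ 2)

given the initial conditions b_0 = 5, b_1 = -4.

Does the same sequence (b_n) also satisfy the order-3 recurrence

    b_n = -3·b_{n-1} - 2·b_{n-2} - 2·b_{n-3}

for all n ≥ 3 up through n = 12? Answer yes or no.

no

Terms b_0..b_12: 5, -4, 2, 2, -10, 26, -58, 122, -250, 506, -1018, 2042, -4090
n=3: candidate gives -8, actual b_3 = 2 ✗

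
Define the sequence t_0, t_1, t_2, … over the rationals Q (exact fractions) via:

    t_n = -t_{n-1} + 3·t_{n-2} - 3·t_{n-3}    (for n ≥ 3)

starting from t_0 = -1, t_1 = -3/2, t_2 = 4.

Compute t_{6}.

t_3 = -1·4 + 3·-3/2 + -3·-1 = -11/2
t_4 = -1·-11/2 + 3·4 + -3·-3/2 = 22
t_5 = -1·22 + 3·-11/2 + -3·4 = -101/2
t_6 = -1·-101/2 + 3·22 + -3·-11/2 = 133

133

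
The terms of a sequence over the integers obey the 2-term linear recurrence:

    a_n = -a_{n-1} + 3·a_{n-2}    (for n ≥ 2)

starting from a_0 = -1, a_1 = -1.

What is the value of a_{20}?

a_2 = -1·-1 + 3·-1 = -2
a_3 = -1·-2 + 3·-1 = -1
a_4 = -1·-1 + 3·-2 = -5
a_5 = -1·-5 + 3·-1 = 2
a_6 = -1·2 + 3·-5 = -17
a_7 = -1·-17 + 3·2 = 23
a_8 = -1·23 + 3·-17 = -74
a_9 = -1·-74 + 3·23 = 143
a_10 = -1·143 + 3·-74 = -365
a_11 = -1·-365 + 3·143 = 794
a_12 = -1·794 + 3·-365 = -1889
a_13 = -1·-1889 + 3·794 = 4271
a_14 = -1·4271 + 3·-1889 = -9938
a_15 = -1·-9938 + 3·4271 = 22751
a_16 = -1·22751 + 3·-9938 = -52565
a_17 = -1·-52565 + 3·22751 = 120818
a_18 = -1·120818 + 3·-52565 = -278513
a_19 = -1·-278513 + 3·120818 = 640967
a_20 = -1·640967 + 3·-278513 = -1476506

-1476506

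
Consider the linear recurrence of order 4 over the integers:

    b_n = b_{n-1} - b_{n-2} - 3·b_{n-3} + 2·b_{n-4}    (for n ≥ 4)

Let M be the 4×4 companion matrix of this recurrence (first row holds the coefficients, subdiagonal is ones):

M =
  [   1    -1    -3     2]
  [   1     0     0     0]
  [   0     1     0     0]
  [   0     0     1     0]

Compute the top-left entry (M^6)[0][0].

(M^6)[0][0] is the top entry after applying M 6 times to the unit state (1, 0, 0, 0). Equivalently it is h_{9} for the auxiliary sequence (h_n) obeying the same recurrence with h_3 = 1 and h_i = 0 for 0 ≤ i < 3:
h_4 = 1·1 + -1·0 + -3·0 + 2·0 = 1
h_5 = 1·1 + -1·1 + -3·0 + 2·0 = 0
h_6 = 1·0 + -1·1 + -3·1 + 2·0 = -4
h_7 = 1·-4 + -1·0 + -3·1 + 2·1 = -5
h_8 = 1·-5 + -1·-4 + -3·0 + 2·1 = 1
h_9 = 1·1 + -1·-5 + -3·-4 + 2·0 = 18

18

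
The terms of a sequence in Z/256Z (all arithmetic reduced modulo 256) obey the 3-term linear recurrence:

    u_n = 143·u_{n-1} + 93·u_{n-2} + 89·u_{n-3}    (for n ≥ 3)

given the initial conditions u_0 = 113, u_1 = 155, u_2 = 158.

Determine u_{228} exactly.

159

u_3 = 143·158 + 93·155 + 89·113 = 218
u_4 = 143·218 + 93·158 + 89·155 = 15
u_5 = 143·15 + 93·218 + 89·158 = 129
u_6 = 143·129 + 93·15 + 89·218 = 76
u_7 = 143·76 + 93·129 + 89·15 = 136
u_8 = 143·136 + 93·76 + 89·129 = 109
Continuing the recurrence:
  u_9 = 183;  u_10 = 26;  u_11 = 230;  u_12 = 139;  u_13 = 61;  u_14 = 136
  u_15 = 116;  u_16 = 105;  u_17 = 19;  u_18 = 22;  u_19 = 178;  u_20 = 7
  u_21 = 57;  u_22 = 68;  u_23 = 32;  u_24 = 101;  u_25 = 175;  u_26 = 146
  u_27 = 62;  u_28 = 131;  u_29 = 117;  u_30 = 128;  u_31 = 140;  u_32 = 97
  u_33 = 139;  u_34 = 142;  u_35 = 138;  u_36 = 255;  u_37 = 241;  u_38 = 60
  u_39 = 184;  u_40 = 93;  u_41 = 167;  u_42 = 10;  u_43 = 150;  u_44 = 123
  u_45 = 173;  u_46 = 120;  u_47 = 164;  u_48 = 89;  u_49 = 3;  u_50 = 6
  u_51 = 98;  u_52 = 247;  u_53 = 169;  u_54 = 52;  u_55 = 80;  u_56 = 85
  u_57 = 159;  u_58 = 130;  u_59 = 238;  u_60 = 115;  u_61 = 229;  u_62 = 112
  u_63 = 188;  u_64 = 81;  u_65 = 123;  u_66 = 126;  u_67 = 58;  u_68 = 239
  u_69 = 97;  u_70 = 44;  u_71 = 232;  u_72 = 77;  u_73 = 151;  u_74 = 250
  u_75 = 70;  u_76 = 107;  u_77 = 29;  u_78 = 104;  u_79 = 212;  u_80 = 73
  u_81 = 243;  u_82 = 246;  u_83 = 18;  u_84 = 231;  u_85 = 25;  u_86 = 36
  u_87 = 128;  u_88 = 69;  u_89 = 143;  u_90 = 114;  u_91 = 158;  u_92 = 99
  u_93 = 85;  u_94 = 96;  u_95 = 236;  u_96 = 65;  u_97 = 107;  u_98 = 110
  u_99 = 234;  u_100 = 223;  u_101 = 209;  u_102 = 28;  u_103 = 24;  u_104 = 61
  u_105 = 135;  u_106 = 234;  u_107 = 246;  u_108 = 91;  u_109 = 141;  u_110 = 88
  u_111 = 4;  u_112 = 57;  u_113 = 227;  u_114 = 230;  u_115 = 194;  u_116 = 215
  u_117 = 137;  u_118 = 20;  u_119 = 176;  u_120 = 53;  u_121 = 127;  u_122 = 98
  u_123 = 78;  u_124 = 83;  u_125 = 197;  u_126 = 80;  u_127 = 28;  u_128 = 49
  u_129 = 91;  u_130 = 94;  u_131 = 154;  u_132 = 207;  u_133 = 65;  u_134 = 12
  u_135 = 72;  u_136 = 45;  u_137 = 119;  u_138 = 218;  u_139 = 166;  u_140 = 75
  u_141 = 253;  u_142 = 72;  u_143 = 52;  u_144 = 41;  u_145 = 211;  u_146 = 214
  u_147 = 114;  u_148 = 199;  u_149 = 249;  u_150 = 4;  u_151 = 224;  u_152 = 37
  u_153 = 111;  u_154 = 82;  u_155 = 254;  u_156 = 67;  u_157 = 53;  u_158 = 64
  u_159 = 76;  u_160 = 33;  u_161 = 75;  u_162 = 78;  u_163 = 74;  u_164 = 191
  u_165 = 177;  u_166 = 252;  u_167 = 120;  u_168 = 29;  u_169 = 103;  u_170 = 202
  u_171 = 86;  u_172 = 59;  u_173 = 109;  u_174 = 56;  u_175 = 100;  u_176 = 25
  u_177 = 195;  u_178 = 198;  u_179 = 34;  u_180 = 183;  u_181 = 105;  u_182 = 244
  u_183 = 16;  u_184 = 21;  u_185 = 95;  u_186 = 66;  u_187 = 174;  u_188 = 51
  u_189 = 165;  u_190 = 48;  u_191 = 124;  u_192 = 17;  u_193 = 59;  u_194 = 62
  u_195 = 250;  u_196 = 175;  u_197 = 33;  u_198 = 236;  u_199 = 168;  u_200 = 13
  u_201 = 87;  u_202 = 186;  u_203 = 6;  u_204 = 43;  u_205 = 221;  u_206 = 40
  u_207 = 148;  u_208 = 9;  u_209 = 179;  u_210 = 182;  u_211 = 210;  u_212 = 167
  u_213 = 217;  u_214 = 228;  u_215 = 64;  u_216 = 5;  u_217 = 79;  u_218 = 50
  u_219 = 94;  u_220 = 35;  u_221 = 21;  u_222 = 32;  u_223 = 172;  u_224 = 1
  u_225 = 43;  u_226 = 46
u_227 = 143·46 + 93·43 + 89·1 = 170
u_228 = 143·170 + 93·46 + 89·43 = 159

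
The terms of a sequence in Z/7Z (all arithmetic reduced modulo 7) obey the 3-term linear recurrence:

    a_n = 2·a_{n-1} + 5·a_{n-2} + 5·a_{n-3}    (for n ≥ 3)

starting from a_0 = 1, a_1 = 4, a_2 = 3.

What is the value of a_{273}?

a_3 = 2·3 + 5·4 + 5·1 = 3
a_4 = 2·3 + 5·3 + 5·4 = 6
a_5 = 2·6 + 5·3 + 5·3 = 0
a_6 = 2·0 + 5·6 + 5·3 = 3
a_7 = 2·3 + 5·0 + 5·6 = 1
a_8 = 2·1 + 5·3 + 5·0 = 3
a_9 = 2·3 + 5·1 + 5·3 = 5
a_10 = 2·5 + 5·3 + 5·1 = 2
a_11 = 2·2 + 5·5 + 5·3 = 2
a_12 = 2·2 + 5·2 + 5·5 = 4
a_13 = 2·4 + 5·2 + 5·2 = 0
a_14 = 2·0 + 5·4 + 5·2 = 2
a_15 = 2·2 + 5·0 + 5·4 = 3
a_16 = 2·3 + 5·2 + 5·0 = 2
a_17 = 2·2 + 5·3 + 5·2 = 1
a_18 = 2·1 + 5·2 + 5·3 = 6
a_19 = 2·6 + 5·1 + 5·2 = 6
a_20 = 2·6 + 5·6 + 5·1 = 5
a_21 = 2·5 + 5·6 + 5·6 = 0
a_22 = 2·0 + 5·5 + 5·6 = 6
a_23 = 2·6 + 5·0 + 5·5 = 2
a_24 = 2·2 + 5·6 + 5·0 = 6
a_25 = 2·6 + 5·2 + 5·6 = 3
a_26 = 2·3 + 5·6 + 5·2 = 4
a_27 = 2·4 + 5·3 + 5·6 = 4
a_28 = 2·4 + 5·4 + 5·3 = 1
a_29 = 2·1 + 5·4 + 5·4 = 0
a_30 = 2·0 + 5·1 + 5·4 = 4
a_31 = 2·4 + 5·0 + 5·1 = 6
a_32 = 2·6 + 5·4 + 5·0 = 4
a_33 = 2·4 + 5·6 + 5·4 = 2
a_34 = 2·2 + 5·4 + 5·6 = 5
a_35 = 2·5 + 5·2 + 5·4 = 5
a_36 = 2·5 + 5·5 + 5·2 = 3
a_37 = 2·3 + 5·5 + 5·5 = 0
a_38 = 2·0 + 5·3 + 5·5 = 5
a_39 = 2·5 + 5·0 + 5·3 = 4
a_40 = 2·4 + 5·5 + 5·0 = 5
a_41 = 2·5 + 5·4 + 5·5 = 6
a_42 = 2·6 + 5·5 + 5·4 = 1
a_43 = 2·1 + 5·6 + 5·5 = 1
a_44 = 2·1 + 5·1 + 5·6 = 2
a_45 = 2·2 + 5·1 + 5·1 = 0
a_46 = 2·0 + 5·2 + 5·1 = 1
a_47 = 2·1 + 5·0 + 5·2 = 5
a_48 = 2·5 + 5·1 + 5·0 = 1
a_49 = 2·1 + 5·5 + 5·1 = 4
a_50 = 2·4 + 5·1 + 5·5 = 3
(a_48, a_49, a_50) = (1, 4, 3) = (a_0, a_1, a_2), so the sequence has period 48.
273 ≡ 33 (mod 48), hence a_273 = a_33 = 2.

2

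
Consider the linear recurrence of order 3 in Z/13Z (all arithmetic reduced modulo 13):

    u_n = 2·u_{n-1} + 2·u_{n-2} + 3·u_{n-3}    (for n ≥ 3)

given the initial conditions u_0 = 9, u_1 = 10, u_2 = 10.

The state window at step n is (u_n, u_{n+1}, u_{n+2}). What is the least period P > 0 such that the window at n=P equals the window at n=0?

39

n=0: window = (9, 10, 10)
n=1: window = (10, 10, 2)
n=2: window = (10, 2, 2)
n=3: window = (2, 2, 12)
n=4: window = (2, 12, 8)
n=5: window = (12, 8, 7)
n=6: window = (8, 7, 1)
n=7: window = (7, 1, 1)
n=8: window = (1, 1, 12)
n=9: window = (1, 12, 3)
n=10: window = (12, 3, 7)
n=11: window = (3, 7, 4)
n=12: window = (7, 4, 5)
n=13: window = (4, 5, 0)
n=14: window = (5, 0, 9)
n=15: window = (0, 9, 7)
n=16: window = (9, 7, 6)
n=17: window = (7, 6, 1)
n=18: window = (6, 1, 9)
n=19: window = (1, 9, 12)
n=20: window = (9, 12, 6)
n=21: window = (12, 6, 11)
n=22: window = (6, 11, 5)
n=23: window = (11, 5, 11)
n=24: window = (5, 11, 0)
n=25: window = (11, 0, 11)
n=26: window = (0, 11, 3)
n=27: window = (11, 3, 2)
n=28: window = (3, 2, 4)
n=29: window = (2, 4, 8)
n=30: window = (4, 8, 4)
n=31: window = (8, 4, 10)
n=32: window = (4, 10, 0)
n=33: window = (10, 0, 6)
n=34: window = (0, 6, 3)
n=35: window = (6, 3, 5)
n=36: window = (3, 5, 8)
n=37: window = (5, 8, 9)
n=38: window = (8, 9, 10)
n=39: window = (9, 10, 10)
window at n=39 equals window at n=0 → period = 39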